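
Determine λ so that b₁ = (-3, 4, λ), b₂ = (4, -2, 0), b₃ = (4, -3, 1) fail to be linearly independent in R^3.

Place the vectors as rows of a 3×3 matrix; dependence ⇔ determinant zero.
Expanding, det = -4*λ - 10.
Solving -4*λ - 10 = 0 yields λ = -5/2.

λ = -5/2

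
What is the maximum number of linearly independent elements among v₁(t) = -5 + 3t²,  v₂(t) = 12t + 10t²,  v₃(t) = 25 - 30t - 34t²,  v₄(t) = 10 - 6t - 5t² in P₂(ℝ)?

3

Use coordinates relative to {1, t, t²}.
Apply Gaussian elimination to the matrix whose rows are v₁, v₂, v₃, v₄.
The echelon form has 3 nonzero rows, so the rank is 3.
(With 4 elements in a 3-dimensional space the rank is at most 3.)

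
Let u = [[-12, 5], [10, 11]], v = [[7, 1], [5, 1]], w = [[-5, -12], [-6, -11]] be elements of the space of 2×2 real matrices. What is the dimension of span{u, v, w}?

Represent each element by its coordinate vector in ℝ⁴.
Row-reduce the 3×4 matrix with these as rows.
The echelon form has 3 nonzero rows, so the rank is 3.

dim = 3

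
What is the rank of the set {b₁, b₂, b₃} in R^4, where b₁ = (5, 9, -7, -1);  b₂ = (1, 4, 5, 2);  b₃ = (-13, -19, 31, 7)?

2

Row-reduce the 3×4 matrix with these as rows.
The echelon form has 2 nonzero rows, so the rank is 2.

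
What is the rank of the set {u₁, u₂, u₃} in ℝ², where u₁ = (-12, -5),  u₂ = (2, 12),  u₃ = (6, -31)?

2

Form the matrix with u₁, u₂, u₃ as columns and reduce.
Reduction leaves 2 leading entries, giving rank 2.
(With 3 elements in a 2-dimensional space the rank is at most 2.)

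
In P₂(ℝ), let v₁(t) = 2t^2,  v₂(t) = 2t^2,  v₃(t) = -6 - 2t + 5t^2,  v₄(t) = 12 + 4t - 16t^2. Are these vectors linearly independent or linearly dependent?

Take coordinates with respect to the standard basis {1, t, t^2}.
There are 4 vectors in a 3-dimensional space, so they cannot be linearly independent.

linearly dependent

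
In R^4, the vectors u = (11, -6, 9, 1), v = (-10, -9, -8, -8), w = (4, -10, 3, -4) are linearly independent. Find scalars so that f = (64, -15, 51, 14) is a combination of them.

Set up the augmented matrix [u | v | w | f] and row-reduce.
The system has the unique solution (c₁, c₂, c₃) = (2, -3, 3).

f = 2u - 3v + 3w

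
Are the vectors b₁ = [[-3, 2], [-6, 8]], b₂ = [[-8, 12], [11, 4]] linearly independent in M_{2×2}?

linearly independent

Take coordinates with respect to the standard basis {E₁₁, E₁₂, E₂₁, E₂₂}.
Row-reduce the matrix whose columns are b₁, b₂.
The reduction yields 2 nonzero rows, so the rank is 2.
Since rank = 2 (the number of vectors), the set is linearly independent.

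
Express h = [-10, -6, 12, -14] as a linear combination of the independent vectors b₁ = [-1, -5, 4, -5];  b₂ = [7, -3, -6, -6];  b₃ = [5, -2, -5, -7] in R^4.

Set up the augmented matrix [b₁ | b₂ | b₃ | h] and row-reduce.
The system has the unique solution (α₁, α₂, α₃) = (2, -4, 4).

h = 2b₁ - 4b₂ + 4b₃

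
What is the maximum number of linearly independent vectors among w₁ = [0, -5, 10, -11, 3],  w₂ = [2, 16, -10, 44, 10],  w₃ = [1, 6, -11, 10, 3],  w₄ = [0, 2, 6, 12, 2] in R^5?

Apply Gaussian elimination to the matrix whose rows are w₁, w₂, w₃, w₄.
There are 3 pivot columns, so rank = 3.

3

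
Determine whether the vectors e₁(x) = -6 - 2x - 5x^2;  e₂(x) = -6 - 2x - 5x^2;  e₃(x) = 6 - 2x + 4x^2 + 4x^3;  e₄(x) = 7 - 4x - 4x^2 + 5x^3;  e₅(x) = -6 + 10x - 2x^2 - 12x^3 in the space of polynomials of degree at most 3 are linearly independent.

Take coordinates with respect to the standard basis {1, x, …, x^3}.
There are 5 vectors in a 4-dimensional space, so they cannot be linearly independent.

linearly dependent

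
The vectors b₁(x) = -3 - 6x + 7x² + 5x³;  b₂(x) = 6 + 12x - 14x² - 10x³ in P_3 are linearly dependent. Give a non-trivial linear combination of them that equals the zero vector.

Write each element as a vector in ℝ⁴ using {1, x, …, x³}.
Row-reduce the matrix with b₁, b₂ as columns; the null space gives the coefficients.
The free variable yields coefficients (2, 1) (any nonzero multiple also works).

2b₁ + b₂ = 0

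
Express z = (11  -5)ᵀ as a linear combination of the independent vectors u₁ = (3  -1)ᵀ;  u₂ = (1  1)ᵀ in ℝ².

Solve the system with u₁, u₂ as columns and z as the right-hand side.
Row-reducing the augmented matrix gives the unique coefficients (a₁, a₂) = (4, -1).

z = 4u₁ - u₂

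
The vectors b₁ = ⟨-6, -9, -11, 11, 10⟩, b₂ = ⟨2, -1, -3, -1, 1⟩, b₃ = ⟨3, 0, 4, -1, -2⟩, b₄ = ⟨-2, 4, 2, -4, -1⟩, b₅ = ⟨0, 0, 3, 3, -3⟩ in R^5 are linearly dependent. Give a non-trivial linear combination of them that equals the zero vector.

b₁ + 3b₂ + 2b₃ + 3b₄ + 2b₅ = 0

Set up α₁b₁ + … + α₅b₅ = 0 and solve the homogeneous system.
A generator of the null space is (1, 3, 2, 3, 2).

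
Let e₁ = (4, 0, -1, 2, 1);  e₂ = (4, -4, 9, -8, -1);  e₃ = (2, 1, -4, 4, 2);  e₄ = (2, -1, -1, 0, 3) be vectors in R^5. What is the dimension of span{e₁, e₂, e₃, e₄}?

3

Put the 5×4 matrix [e₁|e₂|e₃|e₄] into echelon form.
Reduction leaves 3 leading entries, giving rank 3.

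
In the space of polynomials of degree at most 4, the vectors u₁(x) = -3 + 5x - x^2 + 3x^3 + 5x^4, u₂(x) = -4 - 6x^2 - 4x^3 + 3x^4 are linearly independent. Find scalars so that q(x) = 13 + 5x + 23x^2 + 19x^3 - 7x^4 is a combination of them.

Take coordinate vectors relative to {1, x, …, x^4}.
Write q = α₁u₁ + α₂u₂ and equate components.
Row-reducing the augmented matrix gives the unique coefficients (α₁, α₂) = (1, -4).

q = u₁ - 4u₂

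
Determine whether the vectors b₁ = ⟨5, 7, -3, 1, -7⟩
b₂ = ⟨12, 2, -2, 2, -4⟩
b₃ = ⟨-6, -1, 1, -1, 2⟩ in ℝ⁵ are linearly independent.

One vector is a scalar multiple of another, so the set is dependent.

linearly dependent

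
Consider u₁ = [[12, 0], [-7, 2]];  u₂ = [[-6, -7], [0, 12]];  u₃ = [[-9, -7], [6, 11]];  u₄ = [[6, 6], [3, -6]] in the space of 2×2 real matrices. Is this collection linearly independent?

Write each element as a coordinate vector in ℝ⁴ using {E₁₁, E₁₂, E₂₁, E₂₂}.
The matrix [u₁|u₂|u₃|u₄] has determinant -1626.
A nonzero determinant means the columns are linearly independent.

linearly independent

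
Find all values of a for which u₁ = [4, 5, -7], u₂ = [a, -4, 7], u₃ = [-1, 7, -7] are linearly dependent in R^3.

a = -13/2

The vectors are dependent exactly when the determinant of the matrix with rows u₁, u₂, u₃ vanishes.
Cofactor expansion gives det = -14*a - 91.
Solving -14*a - 91 = 0 yields a = -13/2.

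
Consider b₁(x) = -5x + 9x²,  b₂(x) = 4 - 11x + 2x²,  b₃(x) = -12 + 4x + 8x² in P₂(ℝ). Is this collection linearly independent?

Write each element as a coordinate vector in ℝ³ using {1, x, x²}.
Place the vectors as rows of a 3×3 matrix and reduce to echelon form.
The reduction yields 3 nonzero rows, so the rank is 3.
Since rank = 3 (the number of vectors), the set is linearly independent.

linearly independent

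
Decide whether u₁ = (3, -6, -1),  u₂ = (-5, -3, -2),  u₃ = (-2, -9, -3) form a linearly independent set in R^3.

linearly dependent

Place the vectors as rows of a 3×3 matrix and reduce to echelon form.
The reduction yields 2 nonzero rows, so the rank is 2.
Since rank 2 < 3, the set is linearly dependent.
Indeed u₁ + u₂ - u₃ = 0.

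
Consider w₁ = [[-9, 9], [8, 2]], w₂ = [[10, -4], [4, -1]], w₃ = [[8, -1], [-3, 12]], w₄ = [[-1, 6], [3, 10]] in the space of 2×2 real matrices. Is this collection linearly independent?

linearly independent

Write each element as a coordinate vector in ℝ⁴ using {E₁₁, E₁₂, E₂₁, E₂₂}.
Place the vectors as rows of a 4×4 matrix and reduce to echelon form.
The reduction yields 4 nonzero rows, so the rank is 4.
Since rank = 4 (the number of vectors), the set is linearly independent.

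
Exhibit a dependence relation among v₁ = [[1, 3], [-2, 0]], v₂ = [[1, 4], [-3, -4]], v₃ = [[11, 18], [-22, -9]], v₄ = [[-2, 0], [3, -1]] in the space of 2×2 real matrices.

2v₁ + 3v₂ - v₃ - 3v₄ = 0

Write each element as a vector in ℝ⁴ using {E₁₁, E₁₂, E₂₁, E₂₂}.
Row-reduce the matrix with v₁, v₂, v₃, v₄ as columns; the null space gives the coefficients.
The free variable yields coefficients (2, 3, -1, -3) (any nonzero multiple also works).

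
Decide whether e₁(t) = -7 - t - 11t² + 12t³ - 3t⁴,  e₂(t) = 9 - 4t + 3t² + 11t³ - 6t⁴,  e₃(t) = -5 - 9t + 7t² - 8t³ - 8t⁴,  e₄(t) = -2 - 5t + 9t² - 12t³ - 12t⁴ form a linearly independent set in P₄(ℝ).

Take coordinates with respect to the standard basis {1, t, …, t⁴}.
Row-reduce the matrix whose columns are e₁, e₂, e₃, e₄.
The reduction yields 4 nonzero rows, so the rank is 4.
Since rank = 4 (the number of vectors), the set is linearly independent.

linearly independent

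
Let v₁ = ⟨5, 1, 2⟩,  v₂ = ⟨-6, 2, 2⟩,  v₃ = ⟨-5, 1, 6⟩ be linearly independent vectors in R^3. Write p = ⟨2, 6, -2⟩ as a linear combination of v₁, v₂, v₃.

p = 2v₁ + 3v₂ - 2v₃

Write p = α₁v₁ + … + α₃v₃ and equate components.
Back-substitution yields (α₁, α₂, α₃) = (2, 3, -2).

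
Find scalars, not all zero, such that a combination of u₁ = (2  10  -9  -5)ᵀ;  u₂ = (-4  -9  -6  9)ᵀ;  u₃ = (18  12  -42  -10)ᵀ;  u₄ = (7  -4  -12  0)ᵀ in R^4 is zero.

Set up α₁u₁ + … + α₄u₄ = 0 and solve the homogeneous system.
One solution (up to scaling) is (2, 0, -1, 2).

2u₁ - u₃ + 2u₄ = 0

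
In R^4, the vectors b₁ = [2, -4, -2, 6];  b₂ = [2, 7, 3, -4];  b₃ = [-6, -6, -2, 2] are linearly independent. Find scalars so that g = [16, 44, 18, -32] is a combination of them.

Set up the augmented matrix [b₁ | b₂ | b₃ | g] and row-reduce.
The system has the unique solution (c₁, c₂, c₃) = (-3, 2, -3).

g = -3b₁ + 2b₂ - 3b₃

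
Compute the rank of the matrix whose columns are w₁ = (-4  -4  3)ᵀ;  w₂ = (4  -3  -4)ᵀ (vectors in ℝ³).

Row-reduce the 2×3 matrix with these as rows.
Reduction leaves 2 leading entries, giving rank 2.

2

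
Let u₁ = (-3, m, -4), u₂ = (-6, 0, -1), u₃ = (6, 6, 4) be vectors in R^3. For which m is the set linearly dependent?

The set is linearly dependent precisely when det[u₁; u₂; u₃] = 0.
Expanding, det = 18*m + 126.
This vanishes exactly when m = -7.

m = -7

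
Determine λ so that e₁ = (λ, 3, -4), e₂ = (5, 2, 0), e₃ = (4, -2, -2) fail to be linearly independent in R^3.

λ = 51/2

The vectors are dependent exactly when the determinant of the matrix with rows e₁, e₂, e₃ vanishes.
Cofactor expansion gives det = 102 - 4*λ.
Setting this to zero gives λ = 51/2.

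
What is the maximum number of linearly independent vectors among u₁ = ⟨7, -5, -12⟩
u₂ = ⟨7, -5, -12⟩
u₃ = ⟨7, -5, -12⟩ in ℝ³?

Put the 3×3 matrix [u₁|u₂|u₃] into echelon form.
The echelon form has 1 nonzero row, so the rank is 1.

1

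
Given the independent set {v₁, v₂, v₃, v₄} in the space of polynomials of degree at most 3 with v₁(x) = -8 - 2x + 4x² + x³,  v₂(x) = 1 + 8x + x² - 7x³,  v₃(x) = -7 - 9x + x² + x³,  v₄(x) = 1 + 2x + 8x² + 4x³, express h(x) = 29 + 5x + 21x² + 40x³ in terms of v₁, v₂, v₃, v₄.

Work in coordinates with respect to the standard basis {1, x, …, x³}.
Write h = α₁v₁ + … + α₄v₄ and equate components.
Back-substitution yields (α₁, …, α₄) = (-1, -4, -3, 4).

h = -v₁ - 4v₂ - 3v₃ + 4v₄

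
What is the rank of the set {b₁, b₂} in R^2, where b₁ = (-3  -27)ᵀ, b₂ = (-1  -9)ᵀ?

1

Apply Gaussian elimination to the matrix whose rows are b₁, b₂.
There is 1 pivot column, so rank = 1.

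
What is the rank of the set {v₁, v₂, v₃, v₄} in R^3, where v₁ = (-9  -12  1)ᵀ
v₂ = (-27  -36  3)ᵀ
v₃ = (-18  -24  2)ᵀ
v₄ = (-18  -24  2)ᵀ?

rank 1

Put the 3×4 matrix [v₁|v₂|v₃|v₄] into echelon form.
The echelon form has 1 nonzero row, so the rank is 1.
(With 4 elements in a 3-dimensional space the rank is at most 3.)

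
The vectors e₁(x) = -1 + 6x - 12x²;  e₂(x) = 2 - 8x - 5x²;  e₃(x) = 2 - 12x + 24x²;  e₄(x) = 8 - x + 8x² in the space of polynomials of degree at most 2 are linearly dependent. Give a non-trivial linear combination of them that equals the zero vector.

2e₁ + e₃ = 0

Take coordinates with respect to {1, x, x²}.
Write the vectors as columns of a matrix and find a nonzero vector in its null space.
A generator of the null space is (2, 0, 1, 0).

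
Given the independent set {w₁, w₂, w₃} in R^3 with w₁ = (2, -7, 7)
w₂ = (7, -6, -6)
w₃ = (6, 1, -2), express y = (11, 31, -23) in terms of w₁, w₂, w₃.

y = -3w₁ - w₂ + 4w₃

Set up the augmented matrix [w₁ | w₂ | w₃ | y] and row-reduce.
Row-reducing the augmented matrix gives the unique coefficients (a₁, a₂, a₃) = (-3, -1, 4).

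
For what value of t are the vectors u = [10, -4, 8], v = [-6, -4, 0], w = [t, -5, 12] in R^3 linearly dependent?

t = 33/2

Dependence holds iff the 3×3 matrix [u v w] is singular.
The determinant works out to 32*t - 528.
This vanishes exactly when t = 33/2.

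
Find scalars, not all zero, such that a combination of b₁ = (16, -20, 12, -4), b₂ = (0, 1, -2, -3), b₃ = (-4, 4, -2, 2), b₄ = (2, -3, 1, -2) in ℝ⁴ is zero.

Write the vectors as columns of a matrix and find a nonzero vector in its null space.
One solution (up to scaling) is (1, 2, 3, -2).

b₁ + 2b₂ + 3b₃ - 2b₄ = 0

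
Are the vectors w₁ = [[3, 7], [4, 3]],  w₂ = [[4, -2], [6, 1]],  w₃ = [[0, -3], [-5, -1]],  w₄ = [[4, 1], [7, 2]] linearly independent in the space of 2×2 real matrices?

linearly independent

Write each element as a coordinate vector in ℝ⁴ using {E₁₁, E₁₂, E₂₁, E₂₂}.
Form the 4×4 matrix with these as columns; its determinant is 28.
A nonzero determinant means the columns are linearly independent.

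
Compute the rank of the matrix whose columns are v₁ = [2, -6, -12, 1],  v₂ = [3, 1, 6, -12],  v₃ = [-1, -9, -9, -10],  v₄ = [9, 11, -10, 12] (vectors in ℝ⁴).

Row-reduce the 4×4 matrix with these as rows.
The echelon form has 4 nonzero rows, so the rank is 4.

4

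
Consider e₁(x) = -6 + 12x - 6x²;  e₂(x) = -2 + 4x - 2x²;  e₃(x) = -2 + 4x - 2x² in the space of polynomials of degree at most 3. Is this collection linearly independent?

linearly dependent

Take coordinates with respect to the standard basis {1, x, …, x³}.
Row-reduce the matrix whose columns are e₁, e₂, e₃.
The reduction yields 1 nonzero row, so the rank is 1.
Since rank 1 < 3, the set is linearly dependent.
Indeed e₁ - 3e₂ = 0.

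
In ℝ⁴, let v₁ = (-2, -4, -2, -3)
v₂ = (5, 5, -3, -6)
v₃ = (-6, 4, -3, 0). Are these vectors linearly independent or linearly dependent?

linearly independent

Row-reduce the matrix whose columns are v₁, v₂, v₃.
The reduction yields 3 nonzero rows, so the rank is 3.
Since rank = 3 (the number of vectors), the set is linearly independent.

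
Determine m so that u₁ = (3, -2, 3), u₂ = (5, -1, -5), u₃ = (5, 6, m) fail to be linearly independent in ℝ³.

The set is linearly dependent precisely when det[u₁; u₂; u₃] = 0.
Expanding, det = 7*m + 245.
This vanishes exactly when m = -35.

m = -35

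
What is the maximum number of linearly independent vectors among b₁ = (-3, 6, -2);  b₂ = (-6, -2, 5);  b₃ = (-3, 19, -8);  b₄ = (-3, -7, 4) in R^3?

Row-reduce the 4×3 matrix with these as rows.
Exactly 3 pivots survive; hence the rank is 3.
(With 4 elements in a 3-dimensional space the rank is at most 3.)

3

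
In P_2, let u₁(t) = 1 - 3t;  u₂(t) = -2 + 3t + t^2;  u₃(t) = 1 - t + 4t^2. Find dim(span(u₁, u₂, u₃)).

dim = 3

Represent each element by its coordinate vector in ℝ³.
Apply Gaussian elimination to the matrix whose rows are u₁, u₂, u₃.
Exactly 3 pivots survive; hence the rank is 3.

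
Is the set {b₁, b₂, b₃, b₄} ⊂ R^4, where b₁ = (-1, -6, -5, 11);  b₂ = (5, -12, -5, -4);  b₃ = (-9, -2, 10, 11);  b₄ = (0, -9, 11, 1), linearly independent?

The matrix [b₁|b₂|b₃|b₄] has determinant 10749.
A nonzero determinant means the columns are linearly independent.

linearly independent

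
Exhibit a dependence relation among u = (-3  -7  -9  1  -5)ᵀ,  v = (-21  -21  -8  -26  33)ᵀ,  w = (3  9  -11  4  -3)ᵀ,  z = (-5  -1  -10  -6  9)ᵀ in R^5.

Set up α₁u + … + α₄z = 0 and solve the homogeneous system.
One solution (up to scaling) is (0, 1, 2, -3).

v + 2w - 3z = 0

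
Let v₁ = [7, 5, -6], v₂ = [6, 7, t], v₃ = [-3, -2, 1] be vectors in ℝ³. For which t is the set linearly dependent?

The set is linearly dependent precisely when det[v₁; v₂; v₃] = 0.
The determinant works out to -t - 35.
Solving -t - 35 = 0 yields t = -35.

t = -35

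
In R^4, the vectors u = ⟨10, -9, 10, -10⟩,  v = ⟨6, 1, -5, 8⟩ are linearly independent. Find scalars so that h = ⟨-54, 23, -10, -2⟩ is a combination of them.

h = -3u - 4v

Since u, v are independent, the coefficients expressing h are uniquely determined by a linear system.
The system has the unique solution (c₁, c₂) = (-3, -4).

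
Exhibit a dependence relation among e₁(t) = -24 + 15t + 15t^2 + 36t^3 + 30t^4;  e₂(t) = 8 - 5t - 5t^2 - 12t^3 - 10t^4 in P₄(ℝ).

e₁ + 3e₂ = 0

Write each element as a vector in ℝ⁵ using {1, t, …, t^4}.
Set up α₁e₁ + α₂e₂ = 0 and solve the homogeneous system.
One solution (up to scaling) is (1, 3).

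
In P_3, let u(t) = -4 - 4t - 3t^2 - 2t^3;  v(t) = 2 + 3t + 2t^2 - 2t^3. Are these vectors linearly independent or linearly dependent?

Write each element as a coordinate vector in ℝ⁴ using {1, t, …, t^3}.
Place the vectors as rows of a 2×4 matrix and reduce to echelon form.
The reduction yields 2 nonzero rows, so the rank is 2.
Since rank = 2 (the number of vectors), the set is linearly independent.

linearly independent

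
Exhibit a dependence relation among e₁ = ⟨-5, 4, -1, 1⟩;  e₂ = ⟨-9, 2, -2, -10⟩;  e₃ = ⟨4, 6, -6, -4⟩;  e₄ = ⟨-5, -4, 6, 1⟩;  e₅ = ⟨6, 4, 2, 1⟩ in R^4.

Write the vectors as columns of a matrix and find a nonzero vector in its null space.
A generator of the null space is (0, 1, -3, -3, 1).

e₂ - 3e₃ - 3e₄ + e₅ = 0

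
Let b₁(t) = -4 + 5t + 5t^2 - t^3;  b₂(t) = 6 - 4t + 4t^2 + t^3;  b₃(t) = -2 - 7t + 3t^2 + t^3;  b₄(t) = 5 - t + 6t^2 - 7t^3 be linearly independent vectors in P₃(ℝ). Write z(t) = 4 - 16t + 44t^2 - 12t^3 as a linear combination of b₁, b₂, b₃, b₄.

z = 3b₁ + 2b₂ + 3b₃ + 2b₄

Work in coordinates with respect to the standard basis {1, t, …, t^3}.
Since b₁, b₂, b₃, b₄ are independent, the coefficients expressing z are uniquely determined by a linear system.
The system has the unique solution (α₁, …, α₄) = (3, 2, 3, 2).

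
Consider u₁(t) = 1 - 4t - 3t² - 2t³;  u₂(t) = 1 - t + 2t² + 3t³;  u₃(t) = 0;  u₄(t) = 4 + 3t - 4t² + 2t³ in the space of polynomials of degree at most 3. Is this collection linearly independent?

linearly dependent

Take coordinates with respect to the standard basis {1, t, …, t³}.
One of the vectors is the zero vector, so the set is linearly dependent.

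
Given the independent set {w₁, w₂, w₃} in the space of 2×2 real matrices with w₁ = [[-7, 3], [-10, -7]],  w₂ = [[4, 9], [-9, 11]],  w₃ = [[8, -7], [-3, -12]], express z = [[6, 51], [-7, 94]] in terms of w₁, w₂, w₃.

z = -2w₁ + 4w₂ - 3w₃

Take coordinate vectors relative to {E₁₁, E₁₂, E₂₁, E₂₂}.
Set up the augmented matrix [w₁ | w₂ | w₃ | z] and row-reduce.
Row-reducing the augmented matrix gives the unique coefficients (a₁, a₂, a₃) = (-2, 4, -3).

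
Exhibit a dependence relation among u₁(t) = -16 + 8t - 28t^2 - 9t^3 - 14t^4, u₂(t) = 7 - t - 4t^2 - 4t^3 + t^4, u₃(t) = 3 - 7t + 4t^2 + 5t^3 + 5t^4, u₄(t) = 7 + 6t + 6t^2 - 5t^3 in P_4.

u₁ - u₂ + 3u₃ + 2u₄ = 0

Pass to coordinate vectors relative to the basis {1, t, …, t^4}.
Solve the homogeneous system with u₁, u₂, u₃, u₄ as columns by row-reducing the coefficient matrix.
The free variable yields coefficients (1, -1, 3, 2) (any nonzero multiple also works).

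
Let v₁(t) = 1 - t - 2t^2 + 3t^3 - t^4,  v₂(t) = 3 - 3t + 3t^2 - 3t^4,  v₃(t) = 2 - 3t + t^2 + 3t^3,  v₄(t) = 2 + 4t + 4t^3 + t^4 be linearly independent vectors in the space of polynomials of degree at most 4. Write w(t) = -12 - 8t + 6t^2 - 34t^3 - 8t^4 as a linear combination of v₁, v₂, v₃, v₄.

Take coordinate vectors relative to {1, t, …, t^4}.
Solve the system with v₁, v₂, v₃, v₄ as columns and w as the right-hand side.
Row-reducing the augmented matrix gives the unique coefficients (α₁, …, α₄) = (-2, 2, -4, -4).

w = -2v₁ + 2v₂ - 4v₃ - 4v₄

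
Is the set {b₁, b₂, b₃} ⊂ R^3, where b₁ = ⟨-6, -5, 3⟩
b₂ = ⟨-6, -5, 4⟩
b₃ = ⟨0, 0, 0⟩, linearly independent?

One of the vectors is the zero vector, so the set is linearly dependent.

linearly dependent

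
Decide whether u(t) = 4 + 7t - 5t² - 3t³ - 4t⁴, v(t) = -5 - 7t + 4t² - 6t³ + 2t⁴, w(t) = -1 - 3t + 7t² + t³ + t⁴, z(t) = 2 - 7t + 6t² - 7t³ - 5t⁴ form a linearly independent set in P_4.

Write each element as a coordinate vector in ℝ⁵ using {1, t, …, t⁴}.
Place the vectors as rows of a 4×5 matrix and reduce to echelon form.
The reduction yields 4 nonzero rows, so the rank is 4.
Since rank = 4 (the number of vectors), the set is linearly independent.

linearly independent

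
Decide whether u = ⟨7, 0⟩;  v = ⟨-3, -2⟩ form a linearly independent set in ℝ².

Place the vectors as rows of a 2×2 matrix and reduce to echelon form.
The reduction yields 2 nonzero rows, so the rank is 2.
Since rank = 2 (the number of vectors), the set is linearly independent.

linearly independent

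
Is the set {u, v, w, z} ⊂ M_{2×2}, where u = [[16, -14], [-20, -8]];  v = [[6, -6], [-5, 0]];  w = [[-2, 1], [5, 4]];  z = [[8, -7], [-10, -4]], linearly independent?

linearly dependent

Write each element as a coordinate vector in ℝ⁴ using {E₁₁, E₁₂, E₂₁, E₂₂}.
Place the vectors as rows of a 4×4 matrix and reduce to echelon form.
The reduction yields 2 nonzero rows, so the rank is 2.
Since rank 2 < 4, the set is linearly dependent.
Indeed u - 2v + 2w = 0.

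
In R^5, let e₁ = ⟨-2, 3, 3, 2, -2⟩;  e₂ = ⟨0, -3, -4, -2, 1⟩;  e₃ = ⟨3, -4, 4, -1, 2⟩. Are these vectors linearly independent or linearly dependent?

Place the vectors as rows of a 3×5 matrix and reduce to echelon form.
The reduction yields 3 nonzero rows, so the rank is 3.
Since rank = 3 (the number of vectors), the set is linearly independent.

linearly independent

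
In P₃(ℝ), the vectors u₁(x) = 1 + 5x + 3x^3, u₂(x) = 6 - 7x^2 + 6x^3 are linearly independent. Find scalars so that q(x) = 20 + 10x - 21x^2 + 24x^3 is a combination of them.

q = 2u₁ + 3u₂

Identify each element with its coordinate vector in ℝ⁴ via {1, x, …, x^3}.
Solve the system with u₁, u₂ as columns and q as the right-hand side.
Back-substitution yields (α₁, α₂) = (2, 3).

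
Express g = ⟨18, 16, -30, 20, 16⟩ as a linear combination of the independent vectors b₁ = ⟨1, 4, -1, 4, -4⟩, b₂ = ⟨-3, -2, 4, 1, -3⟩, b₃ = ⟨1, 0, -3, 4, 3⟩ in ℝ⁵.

g = 2b₁ - 4b₂ + 4b₃

Write g = a₁b₁ + … + a₃b₃ and equate components.
Row-reducing the augmented matrix gives the unique coefficients (a₁, a₂, a₃) = (2, -4, 4).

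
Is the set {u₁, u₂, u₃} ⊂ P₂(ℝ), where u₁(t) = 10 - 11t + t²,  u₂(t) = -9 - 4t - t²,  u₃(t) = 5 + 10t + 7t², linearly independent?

Write each element as a coordinate vector in ℝ³ using {1, t, t²}.
Row-reduce the matrix whose columns are u₁, u₂, u₃.
The reduction yields 3 nonzero rows, so the rank is 3.
Since rank = 3 (the number of vectors), the set is linearly independent.

linearly independent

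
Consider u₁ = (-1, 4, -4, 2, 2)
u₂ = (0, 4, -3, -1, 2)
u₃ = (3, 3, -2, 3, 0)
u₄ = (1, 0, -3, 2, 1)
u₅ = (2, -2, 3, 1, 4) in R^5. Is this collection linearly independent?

linearly independent

The matrix [u₁|u₂|u₃|u₄|u₅] has determinant -932.
A nonzero determinant means the columns are linearly independent.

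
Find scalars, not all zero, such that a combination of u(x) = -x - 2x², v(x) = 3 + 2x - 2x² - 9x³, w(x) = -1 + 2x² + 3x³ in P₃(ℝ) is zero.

2u + v + 3w = 0

Take coordinates with respect to {1, x, …, x³}.
Solve the homogeneous system with u, v, w as columns by row-reducing the coefficient matrix.
The free variable yields coefficients (2, 1, 3) (any nonzero multiple also works).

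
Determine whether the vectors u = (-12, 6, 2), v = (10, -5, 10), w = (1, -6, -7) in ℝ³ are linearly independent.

linearly independent

Row-reduce the matrix whose columns are u, v, w.
The reduction yields 3 nonzero rows, so the rank is 3.
Since rank = 3 (the number of vectors), the set is linearly independent.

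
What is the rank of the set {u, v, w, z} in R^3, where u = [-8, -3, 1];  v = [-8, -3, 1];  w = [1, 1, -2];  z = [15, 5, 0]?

Put the 3×4 matrix [u|v|w|z] into echelon form.
Reduction leaves 2 leading entries, giving rank 2.
(With 4 elements in a 3-dimensional space the rank is at most 3.)

2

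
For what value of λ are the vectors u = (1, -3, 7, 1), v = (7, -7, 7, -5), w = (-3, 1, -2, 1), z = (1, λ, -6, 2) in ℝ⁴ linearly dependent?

Place the vectors as rows of a 4×4 matrix; dependence ⇔ determinant zero.
Expanding, det = 60*λ - 410.
This vanishes exactly when λ = 41/6.

λ = 41/6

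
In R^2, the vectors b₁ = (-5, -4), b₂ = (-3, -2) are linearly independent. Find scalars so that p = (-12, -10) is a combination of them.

Set up the augmented matrix [b₁ | b₂ | p] and row-reduce.
Back-substitution yields (α₁, α₂) = (3, -1).

p = 3b₁ - b₂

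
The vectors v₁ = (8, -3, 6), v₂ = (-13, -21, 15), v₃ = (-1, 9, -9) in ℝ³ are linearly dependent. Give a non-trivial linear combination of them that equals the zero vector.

2v₁ + v₂ + 3v₃ = 0

Write the vectors as columns of a matrix and find a nonzero vector in its null space.
The free variable yields coefficients (2, 1, 3) (any nonzero multiple also works).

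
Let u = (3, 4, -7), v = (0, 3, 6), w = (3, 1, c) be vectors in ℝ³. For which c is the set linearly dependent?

c = -13

Dependence holds iff the 3×3 matrix [u v w] is singular.
Cofactor expansion gives det = 9*c + 117.
This vanishes exactly when c = -13.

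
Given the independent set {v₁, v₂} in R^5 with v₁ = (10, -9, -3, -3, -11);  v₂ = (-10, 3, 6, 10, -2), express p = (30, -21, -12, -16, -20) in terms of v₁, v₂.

Since v₁, v₂ are independent, the coefficients expressing p are uniquely determined by a linear system.
The system has the unique solution (a₁, a₂) = (2, -1).

p = 2v₁ - v₂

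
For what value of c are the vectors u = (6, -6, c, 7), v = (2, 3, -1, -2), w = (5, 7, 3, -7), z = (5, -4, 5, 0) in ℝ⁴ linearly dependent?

c = -25/3

The set is linearly dependent precisely when det[u; v; w; z] = 0.
The determinant works out to -51*c - 425.
Setting this to zero gives c = -25/3.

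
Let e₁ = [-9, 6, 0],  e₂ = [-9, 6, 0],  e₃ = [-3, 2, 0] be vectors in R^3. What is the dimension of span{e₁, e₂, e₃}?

1

Row-reduce the 3×3 matrix with these as rows.
The echelon form has 1 nonzero row, so the rank is 1.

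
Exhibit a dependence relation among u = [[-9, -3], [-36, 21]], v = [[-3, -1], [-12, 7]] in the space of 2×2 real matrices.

Write each element as a vector in ℝ⁴ using {E₁₁, E₁₂, E₂₁, E₂₂}.
Write the vectors as columns of a matrix and find a nonzero vector in its null space.
A generator of the null space is (1, -3).

u - 3v = 0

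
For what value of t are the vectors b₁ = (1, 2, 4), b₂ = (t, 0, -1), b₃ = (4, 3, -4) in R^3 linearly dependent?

t = 1/4

Dependence holds iff the 3×3 matrix [b₁ b₂ b₃] is singular.
The determinant works out to 20*t - 5.
Solving 20*t - 5 = 0 yields t = 1/4.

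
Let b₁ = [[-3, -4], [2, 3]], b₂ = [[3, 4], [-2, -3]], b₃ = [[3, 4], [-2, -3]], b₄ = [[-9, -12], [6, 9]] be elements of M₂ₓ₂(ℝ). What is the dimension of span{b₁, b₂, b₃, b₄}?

Pass to coordinate vectors with respect to the basis {E₁₁, E₁₂, E₂₁, E₂₂}.
Form the matrix with b₁, b₂, b₃, b₄ as columns and reduce.
The echelon form has 1 nonzero row, so the rank is 1.

dim = 1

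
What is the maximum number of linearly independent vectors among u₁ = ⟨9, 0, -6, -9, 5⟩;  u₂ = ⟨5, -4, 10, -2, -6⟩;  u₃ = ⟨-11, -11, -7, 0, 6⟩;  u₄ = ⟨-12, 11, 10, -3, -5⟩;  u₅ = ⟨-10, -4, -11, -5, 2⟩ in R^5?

5

Put the 5×5 matrix [u₁|u₂|u₃|u₄|u₅] into echelon form.
Reduction leaves 5 leading entries, giving rank 5.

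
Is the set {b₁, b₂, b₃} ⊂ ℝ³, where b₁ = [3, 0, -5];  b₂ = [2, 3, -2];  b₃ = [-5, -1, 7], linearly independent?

Row-reduce the matrix whose columns are b₁, b₂, b₃.
The reduction yields 3 nonzero rows, so the rank is 3.
Since rank = 3 (the number of vectors), the set is linearly independent.

linearly independent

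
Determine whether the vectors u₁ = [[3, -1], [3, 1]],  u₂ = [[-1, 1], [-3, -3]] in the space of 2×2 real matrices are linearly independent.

Write each element as a coordinate vector in ℝ⁴ using {E₁₁, E₁₂, E₂₁, E₂₂}.
Row-reduce the matrix whose columns are u₁, u₂.
The reduction yields 2 nonzero rows, so the rank is 2.
Since rank = 2 (the number of vectors), the set is linearly independent.

linearly independent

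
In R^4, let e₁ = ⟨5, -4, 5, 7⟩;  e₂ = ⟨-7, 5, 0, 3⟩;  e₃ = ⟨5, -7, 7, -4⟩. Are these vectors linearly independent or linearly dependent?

linearly independent

Row-reduce the matrix whose columns are e₁, e₂, e₃.
The reduction yields 3 nonzero rows, so the rank is 3.
Since rank = 3 (the number of vectors), the set is linearly independent.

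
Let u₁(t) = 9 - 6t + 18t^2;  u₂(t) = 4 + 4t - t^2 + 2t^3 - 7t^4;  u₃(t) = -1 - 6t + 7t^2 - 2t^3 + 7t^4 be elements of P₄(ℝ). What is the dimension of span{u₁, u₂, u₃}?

dim = 2

Use coordinates relative to {1, t, …, t^4}.
Apply Gaussian elimination to the matrix whose rows are u₁, u₂, u₃.
Exactly 2 pivots survive; hence the rank is 2.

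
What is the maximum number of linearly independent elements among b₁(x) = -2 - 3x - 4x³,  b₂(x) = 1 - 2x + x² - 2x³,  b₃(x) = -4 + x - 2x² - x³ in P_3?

Use coordinates relative to {1, x, …, x³}.
Put the 4×3 matrix [b₁|b₂|b₃] into echelon form.
Reduction leaves 3 leading entries, giving rank 3.

3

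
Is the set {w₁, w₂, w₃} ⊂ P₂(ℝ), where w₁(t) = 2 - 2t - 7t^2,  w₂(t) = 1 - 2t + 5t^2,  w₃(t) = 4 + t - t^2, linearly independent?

linearly independent

Write each element as a coordinate vector in ℝ³ using {1, t, t^2}.
Row-reduce the matrix whose columns are w₁, w₂, w₃.
The reduction yields 3 nonzero rows, so the rank is 3.
Since rank = 3 (the number of vectors), the set is linearly independent.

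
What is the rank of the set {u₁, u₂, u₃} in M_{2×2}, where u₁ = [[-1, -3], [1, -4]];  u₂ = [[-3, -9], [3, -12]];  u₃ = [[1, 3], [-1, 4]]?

Pass to coordinate vectors with respect to the basis {E₁₁, E₁₂, E₂₁, E₂₂}.
Put the 4×3 matrix [u₁|u₂|u₃] into echelon form.
Exactly 1 pivot survives; hence the rank is 1.

1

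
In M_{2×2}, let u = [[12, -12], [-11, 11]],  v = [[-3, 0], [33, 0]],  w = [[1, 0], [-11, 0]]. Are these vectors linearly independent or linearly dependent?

linearly dependent

Take coordinates with respect to the standard basis {E₁₁, E₁₂, E₂₁, E₂₂}.
One vector is a scalar multiple of another, so the set is dependent.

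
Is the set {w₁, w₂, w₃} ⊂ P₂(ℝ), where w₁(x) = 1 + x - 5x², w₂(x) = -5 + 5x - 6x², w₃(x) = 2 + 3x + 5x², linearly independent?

Write each element as a coordinate vector in ℝ³ using {1, x, x²}.
Form the 3×3 matrix with these as columns; its determinant is 181.
A nonzero determinant means the columns are linearly independent.

linearly independent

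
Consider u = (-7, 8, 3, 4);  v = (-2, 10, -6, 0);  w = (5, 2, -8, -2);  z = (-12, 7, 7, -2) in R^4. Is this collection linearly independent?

Place the vectors as rows of a 4×4 matrix and reduce to echelon form.
The reduction yields 4 nonzero rows, so the rank is 4.
Since rank = 4 (the number of vectors), the set is linearly independent.

linearly independent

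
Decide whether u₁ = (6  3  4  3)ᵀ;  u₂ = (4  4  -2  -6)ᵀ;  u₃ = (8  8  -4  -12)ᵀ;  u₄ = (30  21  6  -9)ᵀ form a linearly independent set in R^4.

linearly dependent

One vector is a scalar multiple of another, so the set is dependent.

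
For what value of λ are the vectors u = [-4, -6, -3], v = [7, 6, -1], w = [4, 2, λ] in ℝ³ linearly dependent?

λ = -23/9

Place the vectors as rows of a 3×3 matrix; dependence ⇔ determinant zero.
The determinant works out to 18*λ + 46.
Solving 18*λ + 46 = 0 yields λ = -23/9.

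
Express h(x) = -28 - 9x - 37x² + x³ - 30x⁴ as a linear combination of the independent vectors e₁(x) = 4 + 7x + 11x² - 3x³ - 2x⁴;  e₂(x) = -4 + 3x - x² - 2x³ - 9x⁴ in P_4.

Take coordinate vectors relative to {1, x, …, x⁴}.
Write h = α₁e₁ + α₂e₂ and equate components.
Back-substitution yields (α₁, α₂) = (-3, 4).

h = -3e₁ + 4e₂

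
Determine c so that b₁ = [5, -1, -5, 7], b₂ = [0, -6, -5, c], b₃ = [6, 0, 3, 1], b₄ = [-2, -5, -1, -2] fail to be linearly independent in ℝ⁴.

c = 7/3

The set is linearly dependent precisely when det[b₁; b₂; b₃; b₄] = 0.
The determinant works out to 225*c - 525.
This vanishes exactly when c = 7/3.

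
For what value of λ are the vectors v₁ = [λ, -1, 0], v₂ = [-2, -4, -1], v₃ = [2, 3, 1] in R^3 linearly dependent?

λ = 0

The vectors are dependent exactly when the determinant of the matrix with rows v₁, v₂, v₃ vanishes.
Expanding, det = -λ.
This vanishes exactly when λ = 0.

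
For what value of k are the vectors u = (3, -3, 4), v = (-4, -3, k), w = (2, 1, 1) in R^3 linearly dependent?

k = -13/9

Place the vectors as rows of a 3×3 matrix; dependence ⇔ determinant zero.
Cofactor expansion gives det = -9*k - 13.
This vanishes exactly when k = -13/9.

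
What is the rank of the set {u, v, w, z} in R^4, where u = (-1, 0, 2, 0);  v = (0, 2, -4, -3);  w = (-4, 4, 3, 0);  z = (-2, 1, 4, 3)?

Apply Gaussian elimination to the matrix whose rows are u, v, w, z.
Reduction leaves 4 leading entries, giving rank 4.

4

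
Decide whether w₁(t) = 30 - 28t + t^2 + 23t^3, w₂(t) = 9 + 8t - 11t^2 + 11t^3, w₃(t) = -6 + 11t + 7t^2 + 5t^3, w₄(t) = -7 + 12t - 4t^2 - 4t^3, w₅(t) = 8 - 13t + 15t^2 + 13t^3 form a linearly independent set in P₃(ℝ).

Write each element as a coordinate vector in ℝ⁴ using {1, t, …, t^3}.
There are 5 vectors in a 4-dimensional space, so they cannot be linearly independent.

linearly dependent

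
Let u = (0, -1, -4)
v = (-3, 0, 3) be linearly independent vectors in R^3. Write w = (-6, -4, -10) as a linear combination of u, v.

Solve the system with u, v as columns and w as the right-hand side.
Back-substitution yields (a₁, a₂) = (4, 2).

w = 4u + 2v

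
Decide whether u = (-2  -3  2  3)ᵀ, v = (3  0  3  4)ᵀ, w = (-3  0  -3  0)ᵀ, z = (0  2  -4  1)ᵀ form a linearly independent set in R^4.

The matrix [u|v|w|z] has determinant 48.
A nonzero determinant means the columns are linearly independent.

linearly independent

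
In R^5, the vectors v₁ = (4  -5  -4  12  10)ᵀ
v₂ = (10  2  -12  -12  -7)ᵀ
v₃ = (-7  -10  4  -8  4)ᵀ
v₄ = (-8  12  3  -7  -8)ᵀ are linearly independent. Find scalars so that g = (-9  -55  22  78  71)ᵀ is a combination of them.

g = 3v₁ - 3v₂ + v₃ - 2v₄

Since v₁, v₂, v₃, v₄ are independent, the coefficients expressing g are uniquely determined by a linear system.
Back-substitution yields (α₁, …, α₄) = (3, -3, 1, -2).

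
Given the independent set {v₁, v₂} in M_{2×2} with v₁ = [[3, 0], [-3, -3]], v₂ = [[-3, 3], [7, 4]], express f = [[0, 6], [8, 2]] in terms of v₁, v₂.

f = 2v₁ + 2v₂

Take coordinate vectors relative to {E₁₁, E₁₂, E₂₁, E₂₂}.
Solve the system with v₁, v₂ as columns and f as the right-hand side.
The system has the unique solution (c₁, c₂) = (2, 2).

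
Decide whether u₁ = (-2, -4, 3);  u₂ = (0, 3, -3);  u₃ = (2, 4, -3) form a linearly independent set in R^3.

Row-reduce the matrix whose columns are u₁, u₂, u₃.
The reduction yields 2 nonzero rows, so the rank is 2.
Since rank 2 < 3, the set is linearly dependent.
Indeed u₁ + u₃ = 0.

linearly dependent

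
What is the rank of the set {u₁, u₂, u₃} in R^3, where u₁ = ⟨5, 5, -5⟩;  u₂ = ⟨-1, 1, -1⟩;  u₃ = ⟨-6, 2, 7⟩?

Row-reduce the 3×3 matrix with these as rows.
The echelon form has 3 nonzero rows, so the rank is 3.

3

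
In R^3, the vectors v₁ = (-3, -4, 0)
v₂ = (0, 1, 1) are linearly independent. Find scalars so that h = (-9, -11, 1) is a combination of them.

Solve the system with v₁, v₂ as columns and h as the right-hand side.
The system has the unique solution (c₁, c₂) = (3, 1).

h = 3v₁ + v₂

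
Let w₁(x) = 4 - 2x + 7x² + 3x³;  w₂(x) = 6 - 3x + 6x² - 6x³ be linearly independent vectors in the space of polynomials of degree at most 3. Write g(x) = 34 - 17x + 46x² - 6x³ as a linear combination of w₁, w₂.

Work in coordinates with respect to the standard basis {1, x, …, x³}.
Set up the augmented matrix [w₁ | w₂ | g] and row-reduce.
The system has the unique solution (c₁, c₂) = (4, 3).

g = 4w₁ + 3w₂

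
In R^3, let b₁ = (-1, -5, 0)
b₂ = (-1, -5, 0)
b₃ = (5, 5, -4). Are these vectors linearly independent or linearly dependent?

Form the 3×3 matrix with these as columns; its determinant is 0.
A zero determinant means the columns are linearly dependent.

linearly dependent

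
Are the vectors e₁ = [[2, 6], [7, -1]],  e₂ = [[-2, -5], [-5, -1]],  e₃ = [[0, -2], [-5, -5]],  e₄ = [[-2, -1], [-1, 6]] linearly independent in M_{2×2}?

linearly independent

Write each element as a coordinate vector in ℝ⁴ using {E₁₁, E₁₂, E₂₁, E₂₂}.
Form the 4×4 matrix with these as columns; its determinant is -102.
A nonzero determinant means the columns are linearly independent.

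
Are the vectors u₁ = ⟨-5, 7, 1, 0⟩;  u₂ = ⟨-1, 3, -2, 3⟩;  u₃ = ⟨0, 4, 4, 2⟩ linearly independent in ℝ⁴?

Place the vectors as rows of a 3×4 matrix and reduce to echelon form.
The reduction yields 3 nonzero rows, so the rank is 3.
Since rank = 3 (the number of vectors), the set is linearly independent.

linearly independent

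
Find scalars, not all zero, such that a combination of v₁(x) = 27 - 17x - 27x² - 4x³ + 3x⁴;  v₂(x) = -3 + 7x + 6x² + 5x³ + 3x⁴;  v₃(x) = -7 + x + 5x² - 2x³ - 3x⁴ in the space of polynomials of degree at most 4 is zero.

Take coordinates with respect to {1, x, …, x⁴}.
Row-reduce the matrix with v₁, v₂, v₃ as columns; the null space gives the coefficients.
A generator of the null space is (1, 2, 3).

v₁ + 2v₂ + 3v₃ = 0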